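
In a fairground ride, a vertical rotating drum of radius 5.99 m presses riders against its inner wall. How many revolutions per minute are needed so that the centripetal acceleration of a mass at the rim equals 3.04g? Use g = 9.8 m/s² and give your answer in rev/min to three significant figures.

Require ω²r = 3.04g, so ω = √(3.04 × 9.8/5.99) = 2.230 rad/s.
In rev/min: ω × 60/(2π) = 2.230 × 60/(2π) = 21.30 rev/min.

21.3 rev/min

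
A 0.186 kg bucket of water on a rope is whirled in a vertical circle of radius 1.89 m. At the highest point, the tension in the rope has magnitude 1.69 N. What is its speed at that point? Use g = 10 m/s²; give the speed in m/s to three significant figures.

At the top, T + mg = mv²/r, so v = √(r(T/m + g)) = √(1.89 × (1.69/0.186 + 10.0)) = √(1.89 × 19.09) = √36.07 = 6.006 m/s.

6.01 m/s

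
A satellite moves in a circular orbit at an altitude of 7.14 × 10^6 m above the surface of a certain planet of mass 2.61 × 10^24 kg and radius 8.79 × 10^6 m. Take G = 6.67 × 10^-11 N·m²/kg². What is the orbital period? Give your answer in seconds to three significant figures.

r = R + h = 8.79 × 10^6 + 7.14 × 10^6 = 1.593 × 10^7 m. Gravity provides the centripetal force: G M m / r² = m v² / r ⇒ v = √(GM/r) = 3306 m/s.
T = 2πr/v = 2π × 1.593 × 10^7 / 3306 = 30280 s.

30300 s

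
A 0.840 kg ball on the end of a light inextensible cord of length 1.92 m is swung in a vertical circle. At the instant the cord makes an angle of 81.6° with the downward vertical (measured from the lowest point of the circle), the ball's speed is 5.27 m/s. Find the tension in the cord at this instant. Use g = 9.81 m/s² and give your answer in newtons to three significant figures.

13.4 N

Take the radial direction toward the centre of the circle as positive. The component of the weight along the string toward the centre is −mg cos φ (φ measured from the bottom), so Newton's second law along the string gives T − mg cos φ = m v²/r.
cos 81.6° = 0.1461, so T = m(v²/r + g cos φ) = 0.840 × ((5.27)²/1.92 + 9.81 × 0.1461) = 0.840 × (14.47 + (1.433)) = 0.840 × 15.90 = 13.35 N.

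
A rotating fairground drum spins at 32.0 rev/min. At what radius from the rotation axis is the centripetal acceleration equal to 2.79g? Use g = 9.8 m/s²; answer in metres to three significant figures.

ω = 32.0 rev/min × 2π/60 = 3.351 rad/s.
a_c = ω²r = 2.79g ⇒ r = 2.79 × 9.8 / (3.351)² = 27.34/11.23 = 2.435 m.

2.43 m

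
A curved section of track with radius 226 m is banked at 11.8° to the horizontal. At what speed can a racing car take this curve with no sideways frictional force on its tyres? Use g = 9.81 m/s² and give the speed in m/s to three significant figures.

21.5 m/s

On a frictionless banked curve, N sinθ = mv²/r and N cosθ = mg, so tanθ = v²/(rg).
v = √(r g tanθ) = √(226 × 9.81 × tan 11.8°) = √(226 × 9.81 × 0.2089) = √463.2 = 21.52 m/s.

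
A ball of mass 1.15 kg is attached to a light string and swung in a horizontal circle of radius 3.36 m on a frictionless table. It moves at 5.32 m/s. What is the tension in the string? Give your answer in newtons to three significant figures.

9.69 N

The tension is the only horizontal force, so it supplies the full centripetal force: T = m v²/r = 1.15 × (5.320)²/3.36 = 1.15 × 28.30/3.36 = 9.687 N.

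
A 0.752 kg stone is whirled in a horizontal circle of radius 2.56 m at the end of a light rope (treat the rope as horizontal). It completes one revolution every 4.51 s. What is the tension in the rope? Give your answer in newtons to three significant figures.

v = 2πr/T = 2π × 2.56/4.51 = 3.567 m/s.
The tension is the only horizontal force, so it supplies the full centripetal force: T = m v²/r = 0.752 × (3.567)²/2.56 = 0.752 × 12.72/2.56 = 3.736 N.

3.74 N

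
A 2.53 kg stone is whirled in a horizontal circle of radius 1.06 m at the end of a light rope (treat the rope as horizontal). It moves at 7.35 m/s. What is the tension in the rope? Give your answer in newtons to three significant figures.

The tension is the only horizontal force, so it supplies the full centripetal force: T = m v²/r = 2.53 × (7.350)²/1.06 = 2.53 × 54.02/1.06 = 128.9 N.

129 N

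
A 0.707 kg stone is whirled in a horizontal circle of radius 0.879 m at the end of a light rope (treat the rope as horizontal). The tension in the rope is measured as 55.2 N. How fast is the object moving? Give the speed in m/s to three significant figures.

T = m v²/r ⇒ v = √(T r / m) = √(55.2 × 0.879 / 0.707) = √68.63 = 8.284 m/s.

8.28 m/s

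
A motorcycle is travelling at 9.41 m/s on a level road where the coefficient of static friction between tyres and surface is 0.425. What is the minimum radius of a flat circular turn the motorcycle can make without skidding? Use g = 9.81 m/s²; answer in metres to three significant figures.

21.2 m

At the limit, μ_s m g = m v²/r, so r_min = v²/(μ_s g) = (9.41)²/(0.425 × 9.81) = 88.55/4.169 = 21.24 m.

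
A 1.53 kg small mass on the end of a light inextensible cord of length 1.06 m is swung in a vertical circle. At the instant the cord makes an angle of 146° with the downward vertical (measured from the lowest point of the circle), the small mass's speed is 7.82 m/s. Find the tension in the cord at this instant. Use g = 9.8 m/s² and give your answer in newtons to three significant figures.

75.8 N

Take the radial direction toward the centre of the circle as positive. The component of the weight along the string toward the centre is −mg cos φ (φ measured from the bottom), so Newton's second law along the string gives T − mg cos φ = m v²/r.
cos 146° = -0.8290, so T = m(v²/r + g cos φ) = 1.53 × ((7.82)²/1.06 + 9.8 × -0.8290) = 1.53 × (57.69 + (-8.125)) = 1.53 × 49.57 = 75.84 N.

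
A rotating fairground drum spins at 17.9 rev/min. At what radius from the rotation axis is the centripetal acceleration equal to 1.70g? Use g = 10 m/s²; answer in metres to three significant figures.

4.84 m

ω = 17.9 rev/min × 2π/60 = 1.874 rad/s.
a_c = ω²r = 1.70g ⇒ r = 1.70 × 10.0 / (1.874)² = 17.00/3.514 = 4.838 m.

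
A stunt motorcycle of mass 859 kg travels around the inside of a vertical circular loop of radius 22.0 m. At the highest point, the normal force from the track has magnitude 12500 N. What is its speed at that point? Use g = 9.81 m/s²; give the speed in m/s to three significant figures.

At the top, N + mg = mv²/r, so v = √(r(N/m + g)) = √(22.0 × (12500/859 + 9.81)) = √(22.0 × 24.36) = √536.0 = 23.15 m/s.

23.2 m/s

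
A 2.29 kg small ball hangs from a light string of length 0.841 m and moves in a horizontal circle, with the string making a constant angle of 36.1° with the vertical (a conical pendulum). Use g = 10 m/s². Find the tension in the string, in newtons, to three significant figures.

28.3 N

Vertically the bob has no acceleration, so T cosθ = mg.
T = mg/cosθ = 2.29 × 10.0 / cos 36.1° = 22.90/0.8080 = 28.34 N.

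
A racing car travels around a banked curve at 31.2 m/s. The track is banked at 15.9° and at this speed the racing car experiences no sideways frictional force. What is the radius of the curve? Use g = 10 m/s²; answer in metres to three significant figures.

Frictionless banking: tanθ = v²/(rg), so r = v²/(g tanθ).
r = (31.2)²/(10.0 × tan 15.9°) = 973.4/(10.0 × 0.2849) = 973.4/2.849 = 341.7 m.

342 m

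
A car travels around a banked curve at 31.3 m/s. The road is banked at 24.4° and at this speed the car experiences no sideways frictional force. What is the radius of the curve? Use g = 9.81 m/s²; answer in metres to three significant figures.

Frictionless banking: tanθ = v²/(rg), so r = v²/(g tanθ).
r = (31.3)²/(9.81 × tan 24.4°) = 979.7/(9.81 × 0.4536) = 979.7/4.450 = 220.2 m.

220 m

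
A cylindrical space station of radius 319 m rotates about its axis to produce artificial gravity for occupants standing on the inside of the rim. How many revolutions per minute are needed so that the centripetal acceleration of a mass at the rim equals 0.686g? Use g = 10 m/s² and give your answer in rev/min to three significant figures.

1.40 rev/min

Require ω²r = 0.686g, so ω = √(0.686 × 10.0/319) = 0.1466 rad/s.
In rev/min: ω × 60/(2π) = 0.1466 × 60/(2π) = 1.400 rev/min.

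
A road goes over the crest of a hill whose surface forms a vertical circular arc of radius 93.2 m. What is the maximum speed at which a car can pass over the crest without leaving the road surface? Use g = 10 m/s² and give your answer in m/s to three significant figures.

At the crest the centre of the circle is below the car, so the net downward (centripetal) force is mg − N = mv²/r.
The car leaves the road when N → 0, giving v_max = √(g r) = √(10.0 × 93.2) = 30.53 m/s.

30.5 m/s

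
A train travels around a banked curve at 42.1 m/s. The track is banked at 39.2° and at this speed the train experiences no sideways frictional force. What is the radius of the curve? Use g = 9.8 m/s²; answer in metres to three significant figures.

222 m

Frictionless banking: tanθ = v²/(rg), so r = v²/(g tanθ).
r = (42.1)²/(9.8 × tan 39.2°) = 1772/(9.8 × 0.8156) = 1772/7.993 = 221.8 m.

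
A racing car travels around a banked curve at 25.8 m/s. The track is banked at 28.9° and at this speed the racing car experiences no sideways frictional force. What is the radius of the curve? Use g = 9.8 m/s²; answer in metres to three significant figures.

Frictionless banking: tanθ = v²/(rg), so r = v²/(g tanθ).
r = (25.8)²/(9.8 × tan 28.9°) = 665.6/(9.8 × 0.5520) = 665.6/5.410 = 123.0 m.

123 m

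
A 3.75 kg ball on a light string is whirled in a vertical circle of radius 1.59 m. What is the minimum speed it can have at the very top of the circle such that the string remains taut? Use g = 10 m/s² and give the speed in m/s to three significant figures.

At the highest point the centre is directly below, so both the weight and T act inward: T + mg = mv²/r.
At minimum speed T → 0, so mg = mv_min²/r ⇒ v_min = √(g r) = √(10.0 × 1.59) = 3.987 m/s.

3.99 m/s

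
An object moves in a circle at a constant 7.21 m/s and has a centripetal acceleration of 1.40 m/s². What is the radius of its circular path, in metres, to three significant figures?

a_c = v²/r ⇒ r = v²/a_c = (7.21)²/1.40 = 51.98/1.40 = 37.13 m.

37.1 m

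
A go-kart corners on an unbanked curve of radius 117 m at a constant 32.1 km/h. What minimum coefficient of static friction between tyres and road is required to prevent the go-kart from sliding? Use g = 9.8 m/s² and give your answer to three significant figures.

0.0693

v = 32.1/3.6 = 8.917 m/s.
Friction provides the centripetal force: μ_s m g = m v²/r, so μ_s = v²/(g r) = (8.917)²/(9.8 × 117) = 79.51/1147 = 0.06934.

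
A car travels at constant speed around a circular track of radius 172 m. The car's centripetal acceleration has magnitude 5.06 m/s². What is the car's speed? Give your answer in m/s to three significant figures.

a_c = v²/r ⇒ v = √(a_c · r) = √(5.06 × 172) = √870.3 = 29.50 m/s.

29.5 m/s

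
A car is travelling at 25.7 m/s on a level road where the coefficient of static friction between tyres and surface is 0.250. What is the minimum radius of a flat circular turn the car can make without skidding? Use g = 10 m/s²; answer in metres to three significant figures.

At the limit, μ_s m g = m v²/r, so r_min = v²/(μ_s g) = (25.7)²/(0.250 × 10.0) = 660.5/2.500 = 264.2 m.

264 m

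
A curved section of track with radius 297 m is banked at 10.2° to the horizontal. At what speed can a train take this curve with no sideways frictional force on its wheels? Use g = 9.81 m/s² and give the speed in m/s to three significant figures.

On a frictionless banked curve, N sinθ = mv²/r and N cosθ = mg, so tanθ = v²/(rg).
v = √(r g tanθ) = √(297 × 9.81 × tan 10.2°) = √(297 × 9.81 × 0.1799) = √524.2 = 22.90 m/s.

22.9 m/s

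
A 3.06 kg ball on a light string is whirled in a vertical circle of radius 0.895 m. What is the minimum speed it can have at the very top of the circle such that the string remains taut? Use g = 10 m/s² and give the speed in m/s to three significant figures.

2.99 m/s

At the highest point the centre is directly below, so both the weight and T act inward: T + mg = mv²/r.
At minimum speed T → 0, so mg = mv_min²/r ⇒ v_min = √(g r) = √(10.0 × 0.895) = 2.992 m/s.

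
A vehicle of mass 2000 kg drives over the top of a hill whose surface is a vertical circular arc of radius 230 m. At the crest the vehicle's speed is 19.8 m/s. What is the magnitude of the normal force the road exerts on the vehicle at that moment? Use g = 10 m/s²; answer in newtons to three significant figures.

16600 N

At the crest the centripetal acceleration points downward (toward the centre of the arc), so mg − N = mv²/r.
N = m(g − v²/r) = 2000 × (10.0 − (19.8)²/230) = 2000 × (10.0 − 1.705) = 2000 × 8.295 = 16590 N.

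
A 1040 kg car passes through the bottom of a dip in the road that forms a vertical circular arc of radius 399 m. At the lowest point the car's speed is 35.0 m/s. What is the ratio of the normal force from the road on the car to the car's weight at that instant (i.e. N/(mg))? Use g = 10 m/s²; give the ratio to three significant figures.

1.31

At the bottom, N − mg = mv²/r, so N = m(v²/r + g) and N/(mg) = v²/(rg) + 1 = (35.0)²/(399 × 10.0) + 1 = 0.3070 + 1 = 1.307.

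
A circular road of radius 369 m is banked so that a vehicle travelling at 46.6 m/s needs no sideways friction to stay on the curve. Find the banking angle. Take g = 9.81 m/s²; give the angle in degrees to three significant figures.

31.0°

With no friction, the horizontal component of the normal force provides the centripetal force: N sinθ = mv²/r, while N cosθ = mg vertically.
Dividing: tanθ = v²/(r g) = (46.6)²/(369 × 9.81) = 2172/3620 = 0.5999.
θ = arctan(0.5999) = 30.96°.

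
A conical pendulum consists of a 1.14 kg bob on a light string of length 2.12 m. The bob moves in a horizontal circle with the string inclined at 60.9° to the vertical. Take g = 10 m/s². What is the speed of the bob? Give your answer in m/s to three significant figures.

The radius of the circle is r = L sinθ = 2.12 × sin 60.9° = 1.852 m.
Horizontally T sinθ = mv²/r and vertically T cosθ = mg, so tanθ = v²/(rg).
v = √(r g tanθ) = √(1.852 × 10.0 × 1.797) = √33.28 = 5.769 m/s.

5.77 m/s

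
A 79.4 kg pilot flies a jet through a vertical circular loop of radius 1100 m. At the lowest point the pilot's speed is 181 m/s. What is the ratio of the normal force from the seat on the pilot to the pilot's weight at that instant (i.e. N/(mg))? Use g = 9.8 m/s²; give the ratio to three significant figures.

4.04

At the bottom, N − mg = mv²/r, so N = m(v²/r + g) and N/(mg) = v²/(rg) + 1 = (181)²/(1100 × 9.8) + 1 = 3.039 + 1 = 4.039.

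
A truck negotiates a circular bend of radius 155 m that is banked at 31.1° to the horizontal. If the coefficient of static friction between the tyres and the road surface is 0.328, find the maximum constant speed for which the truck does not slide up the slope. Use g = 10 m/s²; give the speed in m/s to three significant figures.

At the maximum speed, friction acts down the slope at its limiting value f = μN. Radially (horizontal, toward centre): N sinθ + μN cosθ = mv²/r. Vertically: N cosθ − μN sinθ = mg.
Dividing: v² = r g (sinθ + μcosθ)/(cosθ − μsinθ).
sinθ + μcosθ = 0.5165 + 0.328×0.8563 = 0.7974; cosθ − μsinθ = 0.8563 − 0.328×0.5165 = 0.6868.
v² = 155 × 10.0 × 0.7974/0.6868 = 1799 m²/s², so v = 42.42 m/s.

42.4 m/s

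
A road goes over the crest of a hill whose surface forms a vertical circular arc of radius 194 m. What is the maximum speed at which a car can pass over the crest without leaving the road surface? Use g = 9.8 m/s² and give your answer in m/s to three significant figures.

At the crest the centre of the circle is below the car, so the net downward (centripetal) force is mg − N = mv²/r.
The car leaves the road when N → 0, giving v_max = √(g r) = √(9.8 × 194) = 43.60 m/s.

43.6 m/s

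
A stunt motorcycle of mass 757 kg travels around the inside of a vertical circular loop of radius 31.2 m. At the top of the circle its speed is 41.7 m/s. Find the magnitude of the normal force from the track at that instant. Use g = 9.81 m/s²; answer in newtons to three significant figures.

34800 N

At the top, both N and the weight mg point inward (toward the centre), so N + mg = mv²/r.
N = m(v²/r − g) = 757 × ((41.7)²/31.2 − 9.81) = 757 × (55.73 − 9.81) = 757 × 45.92 = 34760 N.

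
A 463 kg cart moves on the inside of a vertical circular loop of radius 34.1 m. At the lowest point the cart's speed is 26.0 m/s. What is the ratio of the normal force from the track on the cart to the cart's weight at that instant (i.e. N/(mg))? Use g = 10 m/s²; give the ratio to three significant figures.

At the bottom, N − mg = mv²/r, so N = m(v²/r + g) and N/(mg) = v²/(rg) + 1 = (26.0)²/(34.1 × 10.0) + 1 = 1.982 + 1 = 2.982.

2.98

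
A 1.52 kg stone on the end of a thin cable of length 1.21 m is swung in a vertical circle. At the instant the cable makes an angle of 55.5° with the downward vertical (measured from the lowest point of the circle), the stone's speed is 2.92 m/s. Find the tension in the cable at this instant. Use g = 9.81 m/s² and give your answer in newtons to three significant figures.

19.2 N

Take the radial direction toward the centre of the circle as positive. The component of the weight along the string toward the centre is −mg cos φ (φ measured from the bottom), so Newton's second law along the string gives T − mg cos φ = m v²/r.
cos 55.5° = 0.5664, so T = m(v²/r + g cos φ) = 1.52 × ((2.92)²/1.21 + 9.81 × 0.5664) = 1.52 × (7.047 + (5.556)) = 1.52 × 12.60 = 19.16 N.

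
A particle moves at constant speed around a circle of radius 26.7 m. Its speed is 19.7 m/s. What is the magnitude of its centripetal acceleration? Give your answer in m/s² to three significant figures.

a_c = v²/r = (19.70)²/26.7 = 388.1/26.7 = 14.54 m/s².

14.5 m/s²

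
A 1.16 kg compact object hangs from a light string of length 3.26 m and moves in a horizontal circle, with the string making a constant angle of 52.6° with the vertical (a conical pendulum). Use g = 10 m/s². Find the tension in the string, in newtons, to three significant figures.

Vertically the bob has no acceleration, so T cosθ = mg.
T = mg/cosθ = 1.16 × 10.0 / cos 52.6° = 11.60/0.6074 = 19.10 N.

19.1 N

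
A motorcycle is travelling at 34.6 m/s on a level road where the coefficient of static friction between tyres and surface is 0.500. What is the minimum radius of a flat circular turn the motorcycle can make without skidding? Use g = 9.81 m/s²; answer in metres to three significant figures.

At the limit, μ_s m g = m v²/r, so r_min = v²/(μ_s g) = (34.6)²/(0.500 × 9.81) = 1197/4.905 = 244.1 m.

244 m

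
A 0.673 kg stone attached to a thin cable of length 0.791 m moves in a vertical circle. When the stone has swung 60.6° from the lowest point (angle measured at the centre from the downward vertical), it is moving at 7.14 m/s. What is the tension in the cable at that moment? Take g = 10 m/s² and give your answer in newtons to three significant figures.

46.7 N

Take the radial direction toward the centre of the circle as positive. The component of the weight along the string toward the centre is −mg cos φ (φ measured from the bottom), so Newton's second law along the string gives T − mg cos φ = m v²/r.
cos 60.6° = 0.4909, so T = m(v²/r + g cos φ) = 0.673 × ((7.14)²/0.791 + 10.0 × 0.4909) = 0.673 × (64.45 + (4.909)) = 0.673 × 69.36 = 46.68 N.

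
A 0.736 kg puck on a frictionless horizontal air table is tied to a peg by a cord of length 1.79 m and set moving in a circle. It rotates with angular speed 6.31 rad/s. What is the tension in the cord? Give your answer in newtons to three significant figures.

52.5 N

v = ωr = 6.31 × 1.79 = 11.29 m/s.
The tension is the only horizontal force, so it supplies the full centripetal force: T = m v²/r = 0.736 × (11.29)²/1.79 = 0.736 × 127.6/1.79 = 52.46 N.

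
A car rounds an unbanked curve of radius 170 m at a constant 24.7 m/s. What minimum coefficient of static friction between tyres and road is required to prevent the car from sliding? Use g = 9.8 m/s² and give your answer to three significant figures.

0.366

Friction provides the centripetal force: μ_s m g = m v²/r, so μ_s = v²/(g r) = (24.70)²/(9.8 × 170) = 610.1/1666 = 0.3662.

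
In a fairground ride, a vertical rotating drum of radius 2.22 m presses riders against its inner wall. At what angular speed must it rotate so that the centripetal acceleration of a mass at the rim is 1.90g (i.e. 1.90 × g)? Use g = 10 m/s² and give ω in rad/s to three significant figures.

2.93 rad/s

Centripetal acceleration a_c = ω²r. Setting ω²r = 1.90g:
ω = √(1.90g / r) = √(1.90 × 10.0 / 2.22) = √8.559 = 2.926 rad/s.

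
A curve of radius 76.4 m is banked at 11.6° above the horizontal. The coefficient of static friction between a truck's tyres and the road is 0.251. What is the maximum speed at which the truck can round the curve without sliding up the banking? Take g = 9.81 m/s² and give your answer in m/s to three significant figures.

19.0 m/s

At the maximum speed, friction acts down the slope at its limiting value f = μN. Radially (horizontal, toward centre): N sinθ + μN cosθ = mv²/r. Vertically: N cosθ − μN sinθ = mg.
Dividing: v² = r g (sinθ + μcosθ)/(cosθ − μsinθ).
sinθ + μcosθ = 0.2011 + 0.251×0.9796 = 0.4470; cosθ − μsinθ = 0.9796 − 0.251×0.2011 = 0.9291.
v² = 76.4 × 9.81 × 0.4470/0.9291 = 360.5 m²/s², so v = 18.99 m/s.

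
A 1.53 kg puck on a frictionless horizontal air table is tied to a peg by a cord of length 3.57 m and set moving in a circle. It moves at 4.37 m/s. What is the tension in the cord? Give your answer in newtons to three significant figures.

The tension is the only horizontal force, so it supplies the full centripetal force: T = m v²/r = 1.53 × (4.370)²/3.57 = 1.53 × 19.10/3.57 = 8.184 N.

8.18 N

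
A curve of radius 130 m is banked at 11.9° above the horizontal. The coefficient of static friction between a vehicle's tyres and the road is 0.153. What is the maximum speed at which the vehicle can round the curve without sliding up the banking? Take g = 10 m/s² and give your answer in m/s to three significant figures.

22.1 m/s

At the maximum speed, friction acts down the slope at its limiting value f = μN. Radially (horizontal, toward centre): N sinθ + μN cosθ = mv²/r. Vertically: N cosθ − μN sinθ = mg.
Dividing: v² = r g (sinθ + μcosθ)/(cosθ − μsinθ).
sinθ + μcosθ = 0.2062 + 0.153×0.9785 = 0.3559; cosθ − μsinθ = 0.9785 − 0.153×0.2062 = 0.9470.
v² = 130 × 10.0 × 0.3559/0.9470 = 488.6 m²/s², so v = 22.10 m/s.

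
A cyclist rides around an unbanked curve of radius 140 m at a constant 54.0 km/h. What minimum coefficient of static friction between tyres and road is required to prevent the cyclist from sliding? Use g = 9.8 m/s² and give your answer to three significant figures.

v = 54.0/3.6 = 15.00 m/s.
Friction provides the centripetal force: μ_s m g = m v²/r, so μ_s = v²/(g r) = (15.00)²/(9.8 × 140) = 225.0/1372 = 0.1640.

0.164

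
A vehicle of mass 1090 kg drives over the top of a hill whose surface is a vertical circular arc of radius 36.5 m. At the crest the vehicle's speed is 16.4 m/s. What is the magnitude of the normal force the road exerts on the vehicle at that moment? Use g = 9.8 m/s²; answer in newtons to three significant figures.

2650 N

At the crest the centripetal acceleration points downward (toward the centre of the arc), so mg − N = mv²/r.
N = m(g − v²/r) = 1090 × (9.8 − (16.4)²/36.5) = 1090 × (9.8 − 7.369) = 1090 × 2.431 = 2650 N.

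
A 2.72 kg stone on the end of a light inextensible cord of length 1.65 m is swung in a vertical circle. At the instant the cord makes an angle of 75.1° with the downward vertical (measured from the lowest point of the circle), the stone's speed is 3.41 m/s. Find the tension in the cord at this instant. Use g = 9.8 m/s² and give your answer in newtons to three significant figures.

Take the radial direction toward the centre of the circle as positive. The component of the weight along the string toward the centre is −mg cos φ (φ measured from the bottom), so Newton's second law along the string gives T − mg cos φ = m v²/r.
cos 75.1° = 0.2571, so T = m(v²/r + g cos φ) = 2.72 × ((3.41)²/1.65 + 9.8 × 0.2571) = 2.72 × (7.047 + (2.520)) = 2.72 × 9.567 = 26.02 N.

26.0 N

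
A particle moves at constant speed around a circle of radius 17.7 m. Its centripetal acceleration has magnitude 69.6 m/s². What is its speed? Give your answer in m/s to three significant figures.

35.1 m/s

a_c = v²/r ⇒ v = √(a_c · r) = √(69.6 × 17.7) = √1232 = 35.10 m/s.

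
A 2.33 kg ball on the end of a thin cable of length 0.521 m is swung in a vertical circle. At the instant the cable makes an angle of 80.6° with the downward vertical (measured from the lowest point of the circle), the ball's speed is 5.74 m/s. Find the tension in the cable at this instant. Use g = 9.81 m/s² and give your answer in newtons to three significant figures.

151 N

Take the radial direction toward the centre of the circle as positive. The component of the weight along the string toward the centre is −mg cos φ (φ measured from the bottom), so Newton's second law along the string gives T − mg cos φ = m v²/r.
cos 80.6° = 0.1633, so T = m(v²/r + g cos φ) = 2.33 × ((5.74)²/0.521 + 9.81 × 0.1633) = 2.33 × (63.24 + (1.602)) = 2.33 × 64.84 = 151.1 N.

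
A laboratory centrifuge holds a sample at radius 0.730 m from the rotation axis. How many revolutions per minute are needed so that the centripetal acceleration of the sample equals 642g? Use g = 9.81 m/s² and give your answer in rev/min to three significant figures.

887 rev/min

Require ω²r = 642g, so ω = √(642 × 9.81/0.730) = 92.88 rad/s.
In rev/min: ω × 60/(2π) = 92.88 × 60/(2π) = 887.0 rev/min.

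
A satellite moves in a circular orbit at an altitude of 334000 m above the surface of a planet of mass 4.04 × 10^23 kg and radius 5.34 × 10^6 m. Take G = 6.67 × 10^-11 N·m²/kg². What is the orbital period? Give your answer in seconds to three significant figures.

r = R + h = 5.34 × 10^6 + 334000 = 5.674 × 10^6 m. Gravity provides the centripetal force: G M m / r² = m v² / r ⇒ v = √(GM/r) = 2179 m/s.
T = 2πr/v = 2π × 5.674 × 10^6 / 2179 = 16360 s.

16400 s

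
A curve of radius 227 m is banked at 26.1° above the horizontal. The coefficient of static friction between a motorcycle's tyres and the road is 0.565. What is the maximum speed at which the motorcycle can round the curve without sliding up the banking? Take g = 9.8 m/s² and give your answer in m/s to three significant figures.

57.0 m/s

At the maximum speed, friction acts down the slope at its limiting value f = μN. Radially (horizontal, toward centre): N sinθ + μN cosθ = mv²/r. Vertically: N cosθ − μN sinθ = mg.
Dividing: v² = r g (sinθ + μcosθ)/(cosθ − μsinθ).
sinθ + μcosθ = 0.4399 + 0.565×0.8980 = 0.9473; cosθ − μsinθ = 0.8980 − 0.565×0.4399 = 0.6495.
v² = 227 × 9.8 × 0.9473/0.6495 = 3245 m²/s², so v = 56.96 m/s.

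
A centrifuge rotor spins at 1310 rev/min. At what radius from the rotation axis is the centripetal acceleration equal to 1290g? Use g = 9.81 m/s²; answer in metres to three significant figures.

ω = 1310 rev/min × 2π/60 = 137.2 rad/s.
a_c = ω²r = 1290g ⇒ r = 1290 × 9.81 / (137.2)² = 12650/18820 = 0.6724 m.

0.672 m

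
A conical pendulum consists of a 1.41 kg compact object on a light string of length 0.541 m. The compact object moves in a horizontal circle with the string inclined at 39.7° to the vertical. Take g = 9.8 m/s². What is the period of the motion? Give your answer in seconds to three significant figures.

1.29 s

r = L sinθ = 0.3456 m. From T sinθ = mω²r and T cosθ = mg: tanθ = ω²r/g, so ω² = g tanθ / r = g/(L cosθ).
ω = √(g/(L cosθ)) = √(9.8/(0.541 × 0.7694)) = √23.54 = 4.852 rad/s.
Period = 2π/ω = 1.295 s.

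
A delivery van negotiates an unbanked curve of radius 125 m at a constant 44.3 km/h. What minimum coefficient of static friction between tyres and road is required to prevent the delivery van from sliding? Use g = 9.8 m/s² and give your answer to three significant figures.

v = 44.3/3.6 = 12.31 m/s.
Friction provides the centripetal force: μ_s m g = m v²/r, so μ_s = v²/(g r) = (12.31)²/(9.8 × 125) = 151.4/1225 = 0.1236.

0.124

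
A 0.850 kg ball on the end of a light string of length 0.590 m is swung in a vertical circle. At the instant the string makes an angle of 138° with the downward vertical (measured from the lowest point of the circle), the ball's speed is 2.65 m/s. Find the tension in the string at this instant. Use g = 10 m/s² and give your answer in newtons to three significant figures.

3.80 N

Take the radial direction toward the centre of the circle as positive. The component of the weight along the string toward the centre is −mg cos φ (φ measured from the bottom), so Newton's second law along the string gives T − mg cos φ = m v²/r.
cos 138° = -0.7431, so T = m(v²/r + g cos φ) = 0.850 × ((2.65)²/0.590 + 10.0 × -0.7431) = 0.850 × (11.90 + (-7.431)) = 0.850 × 4.471 = 3.800 N.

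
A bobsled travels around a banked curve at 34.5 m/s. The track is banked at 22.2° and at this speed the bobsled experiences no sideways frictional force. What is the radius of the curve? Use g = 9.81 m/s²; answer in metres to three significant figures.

297 m

Frictionless banking: tanθ = v²/(rg), so r = v²/(g tanθ).
r = (34.5)²/(9.81 × tan 22.2°) = 1190/(9.81 × 0.4081) = 1190/4.003 = 297.3 m.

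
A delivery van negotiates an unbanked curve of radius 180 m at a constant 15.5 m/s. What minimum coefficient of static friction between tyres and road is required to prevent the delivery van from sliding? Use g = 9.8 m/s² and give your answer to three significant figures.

0.136

Friction provides the centripetal force: μ_s m g = m v²/r, so μ_s = v²/(g r) = (15.50)²/(9.8 × 180) = 240.2/1764 = 0.1362.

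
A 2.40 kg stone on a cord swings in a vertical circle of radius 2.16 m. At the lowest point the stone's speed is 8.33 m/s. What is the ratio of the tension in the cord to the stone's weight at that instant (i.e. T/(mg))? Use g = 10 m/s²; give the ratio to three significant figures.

At the bottom, T − mg = mv²/r, so T = m(v²/r + g) and T/(mg) = v²/(rg) + 1 = (8.33)²/(2.16 × 10.0) + 1 = 3.212 + 1 = 4.212.

4.21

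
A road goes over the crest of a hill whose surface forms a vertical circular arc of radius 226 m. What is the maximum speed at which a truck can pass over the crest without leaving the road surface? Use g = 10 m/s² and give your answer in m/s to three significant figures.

At the crest the centre of the circle is below the truck, so the net downward (centripetal) force is mg − N = mv²/r.
The truck leaves the road when N → 0, giving v_max = √(g r) = √(10.0 × 226) = 47.54 m/s.

47.5 m/s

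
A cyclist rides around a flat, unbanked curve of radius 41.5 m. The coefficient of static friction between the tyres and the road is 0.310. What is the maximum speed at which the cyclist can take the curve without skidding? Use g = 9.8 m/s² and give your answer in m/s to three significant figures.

11.2 m/s

The only inward force on a level bend is static friction, so at the limit f_s = μ_s N = μ_s m g = m v²/r.
Mass cancels: v_max = √(μ_s g r) = √(0.310 × 9.8 × 41.5) = √126.1 = 11.23 m/s.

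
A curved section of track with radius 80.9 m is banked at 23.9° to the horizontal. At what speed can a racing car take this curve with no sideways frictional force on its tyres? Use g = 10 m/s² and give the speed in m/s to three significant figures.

On a frictionless banked curve, N sinθ = mv²/r and N cosθ = mg, so tanθ = v²/(rg).
v = √(r g tanθ) = √(80.9 × 10.0 × tan 23.9°) = √(80.9 × 10.0 × 0.4431) = √358.5 = 18.93 m/s.

18.9 m/s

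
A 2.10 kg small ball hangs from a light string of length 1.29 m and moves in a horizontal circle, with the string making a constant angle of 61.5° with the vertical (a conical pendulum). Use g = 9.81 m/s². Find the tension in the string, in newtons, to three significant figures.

43.2 N

Vertically the bob has no acceleration, so T cosθ = mg.
T = mg/cosθ = 2.10 × 9.81 / cos 61.5° = 20.60/0.4772 = 43.17 N.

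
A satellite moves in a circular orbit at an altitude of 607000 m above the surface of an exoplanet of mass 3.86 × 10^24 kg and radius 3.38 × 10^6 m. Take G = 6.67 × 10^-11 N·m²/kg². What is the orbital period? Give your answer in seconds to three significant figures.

3120 s

r = R + h = 3.38 × 10^6 + 607000 = 3.987 × 10^6 m. Gravity provides the centripetal force: G M m / r² = m v² / r ⇒ v = √(GM/r) = 8036 m/s.
T = 2πr/v = 2π × 3.987 × 10^6 / 8036 = 3117 s.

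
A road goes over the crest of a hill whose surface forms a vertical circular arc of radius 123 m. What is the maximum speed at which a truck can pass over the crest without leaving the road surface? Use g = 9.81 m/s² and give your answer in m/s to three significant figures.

34.7 m/s

At the crest the centre of the circle is below the truck, so the net downward (centripetal) force is mg − N = mv²/r.
The truck leaves the road when N → 0, giving v_max = √(g r) = √(9.81 × 123) = 34.74 m/s.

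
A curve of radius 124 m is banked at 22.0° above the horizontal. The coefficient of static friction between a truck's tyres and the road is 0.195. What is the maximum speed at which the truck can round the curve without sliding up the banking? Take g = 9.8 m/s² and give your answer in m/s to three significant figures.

At the maximum speed, friction acts down the slope at its limiting value f = μN. Radially (horizontal, toward centre): N sinθ + μN cosθ = mv²/r. Vertically: N cosθ − μN sinθ = mg.
Dividing: v² = r g (sinθ + μcosθ)/(cosθ − μsinθ).
sinθ + μcosθ = 0.3746 + 0.195×0.9272 = 0.5554; cosθ − μsinθ = 0.9272 − 0.195×0.3746 = 0.8541.
v² = 124 × 9.8 × 0.5554/0.8541 = 790.2 m²/s², so v = 28.11 m/s.

28.1 m/s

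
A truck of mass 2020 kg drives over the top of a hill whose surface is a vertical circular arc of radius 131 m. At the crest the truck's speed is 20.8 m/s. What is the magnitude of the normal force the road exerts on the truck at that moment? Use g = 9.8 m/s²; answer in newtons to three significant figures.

At the crest the centripetal acceleration points downward (toward the centre of the arc), so mg − N = mv²/r.
N = m(g − v²/r) = 2020 × (9.8 − (20.8)²/131) = 2020 × (9.8 − 3.303) = 2020 × 6.497 = 13120 N.

13100 N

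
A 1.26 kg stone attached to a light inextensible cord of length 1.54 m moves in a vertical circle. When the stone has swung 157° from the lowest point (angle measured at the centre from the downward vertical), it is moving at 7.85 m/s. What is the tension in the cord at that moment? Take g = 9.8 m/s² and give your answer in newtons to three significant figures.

39.1 N

Take the radial direction toward the centre of the circle as positive. The component of the weight along the string toward the centre is −mg cos φ (φ measured from the bottom), so Newton's second law along the string gives T − mg cos φ = m v²/r.
cos 157° = -0.9205, so T = m(v²/r + g cos φ) = 1.26 × ((7.85)²/1.54 + 9.8 × -0.9205) = 1.26 × (40.01 + (-9.021)) = 1.26 × 30.99 = 39.05 N.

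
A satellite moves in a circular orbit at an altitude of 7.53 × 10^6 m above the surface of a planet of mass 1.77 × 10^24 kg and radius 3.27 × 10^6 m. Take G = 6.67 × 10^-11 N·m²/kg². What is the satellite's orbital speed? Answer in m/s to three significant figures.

Orbital radius r = R + h = 3.27 × 10^6 + 7.53 × 10^6 = 1.080 × 10^7 m.
Gravity supplies the centripetal force: G M m / r² = m v² / r, so v = √(GM/r).
v = √(6.67 × 10^-11 × 1.77 × 10^24 / 1.080 × 10^7) = √(1.093 × 10^7) = 3306 m/s.

3310 m/s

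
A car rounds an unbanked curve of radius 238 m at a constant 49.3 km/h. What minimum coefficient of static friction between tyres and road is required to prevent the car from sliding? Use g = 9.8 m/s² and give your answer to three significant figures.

0.0804

v = 49.3/3.6 = 13.69 m/s.
Friction provides the centripetal force: μ_s m g = m v²/r, so μ_s = v²/(g r) = (13.69)²/(9.8 × 238) = 187.5/2332 = 0.08041.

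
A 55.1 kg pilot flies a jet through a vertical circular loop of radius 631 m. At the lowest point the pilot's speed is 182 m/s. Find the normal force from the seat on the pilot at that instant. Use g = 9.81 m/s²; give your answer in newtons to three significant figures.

3430 N

At the lowest point, N points up (toward the centre) and the weight mg points down (away from the centre), so the net inward force is N − mg = mv²/r.
N = m(v²/r + g) = 55.1 × ((182)²/631 + 9.81) = 55.1 × (52.49 + 9.81) = 55.1 × 62.30 = 3433 N.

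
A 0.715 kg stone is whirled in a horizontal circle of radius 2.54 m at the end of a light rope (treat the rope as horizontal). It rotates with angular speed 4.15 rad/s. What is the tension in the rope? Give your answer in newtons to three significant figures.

31.3 N

v = ωr = 4.15 × 2.54 = 10.54 m/s.
The tension is the only horizontal force, so it supplies the full centripetal force: T = m v²/r = 0.715 × (10.54)²/2.54 = 0.715 × 111.1/2.54 = 31.28 N.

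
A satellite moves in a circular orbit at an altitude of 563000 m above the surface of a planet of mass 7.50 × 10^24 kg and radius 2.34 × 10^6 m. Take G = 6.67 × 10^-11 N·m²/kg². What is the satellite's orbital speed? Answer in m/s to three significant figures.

13100 m/s

Orbital radius r = R + h = 2.34 × 10^6 + 563000 = 2.903 × 10^6 m.
Gravity supplies the centripetal force: G M m / r² = m v² / r, so v = √(GM/r).
v = √(6.67 × 10^-11 × 7.50 × 10^24 / 2.903 × 10^6) = √(1.723 × 10^8) = 13130 m/s.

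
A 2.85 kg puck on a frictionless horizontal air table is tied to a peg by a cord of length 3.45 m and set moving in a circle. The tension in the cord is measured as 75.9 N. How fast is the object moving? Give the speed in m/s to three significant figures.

T = m v²/r ⇒ v = √(T r / m) = √(75.9 × 3.45 / 2.85) = √91.88 = 9.585 m/s.

9.59 m/s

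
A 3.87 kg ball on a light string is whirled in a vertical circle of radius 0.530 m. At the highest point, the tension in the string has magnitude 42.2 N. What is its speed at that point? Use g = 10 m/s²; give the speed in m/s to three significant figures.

3.33 m/s

At the top, T + mg = mv²/r, so v = √(r(T/m + g)) = √(0.530 × (42.2/3.87 + 10.0)) = √(0.530 × 20.90) = √11.08 = 3.329 m/s.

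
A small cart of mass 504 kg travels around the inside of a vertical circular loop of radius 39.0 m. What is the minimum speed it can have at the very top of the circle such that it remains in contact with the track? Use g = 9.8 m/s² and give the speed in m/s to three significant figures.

At the top, both weight mg and N point toward the centre: N + mg = mv²/r.
At minimum speed N → 0, so mg = mv_min²/r ⇒ v_min = √(g r) = √(9.8 × 39.0) = 19.55 m/s.

19.5 m/s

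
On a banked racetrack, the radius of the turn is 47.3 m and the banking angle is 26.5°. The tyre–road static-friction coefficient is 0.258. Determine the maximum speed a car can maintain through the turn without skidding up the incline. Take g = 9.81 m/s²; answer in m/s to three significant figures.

20.1 m/s

At the maximum speed, friction acts down the slope at its limiting value f = μN. Radially (horizontal, toward centre): N sinθ + μN cosθ = mv²/r. Vertically: N cosθ − μN sinθ = mg.
Dividing: v² = r g (sinθ + μcosθ)/(cosθ − μsinθ).
sinθ + μcosθ = 0.4462 + 0.258×0.8949 = 0.6771; cosθ − μsinθ = 0.8949 − 0.258×0.4462 = 0.7798.
v² = 47.3 × 9.81 × 0.6771/0.7798 = 402.9 m²/s², so v = 20.07 m/s.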